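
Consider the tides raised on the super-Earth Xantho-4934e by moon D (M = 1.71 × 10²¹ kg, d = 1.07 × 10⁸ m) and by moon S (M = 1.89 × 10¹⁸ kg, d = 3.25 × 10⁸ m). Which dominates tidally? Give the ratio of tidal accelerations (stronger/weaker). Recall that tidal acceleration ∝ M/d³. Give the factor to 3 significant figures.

Compare M/d³ for the two perturbers:
Moon D: (1.71 × 10²¹) / (1.07 × 10⁸)³ = 1.396 × 10⁻³
Moon S: (1.89 × 10¹⁸) / (3.25 × 10⁸)³ = 5.506 × 10⁻⁸
Ratio (larger/smaller) = 25400

Moon D, by a factor of ≈ 25400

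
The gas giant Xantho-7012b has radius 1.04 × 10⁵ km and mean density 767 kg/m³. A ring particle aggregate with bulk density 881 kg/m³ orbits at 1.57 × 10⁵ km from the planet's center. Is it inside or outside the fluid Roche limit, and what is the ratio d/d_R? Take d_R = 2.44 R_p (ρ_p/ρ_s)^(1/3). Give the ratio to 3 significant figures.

inside; d/d_R ≈ 0.648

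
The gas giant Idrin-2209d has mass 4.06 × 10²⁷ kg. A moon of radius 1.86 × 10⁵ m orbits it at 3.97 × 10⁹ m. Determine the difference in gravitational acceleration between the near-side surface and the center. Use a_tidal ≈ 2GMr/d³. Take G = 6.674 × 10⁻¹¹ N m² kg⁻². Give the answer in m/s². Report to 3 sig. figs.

Δa = 2GMr/d³
   = 2 × (6.674 × 10⁻¹¹) × (4.06 × 10²⁷) × (1.86 × 10⁵) / (3.97 × 10⁹)³
   = 1.61 × 10⁻⁶ m/s²

1.61 × 10⁻⁶ m/s²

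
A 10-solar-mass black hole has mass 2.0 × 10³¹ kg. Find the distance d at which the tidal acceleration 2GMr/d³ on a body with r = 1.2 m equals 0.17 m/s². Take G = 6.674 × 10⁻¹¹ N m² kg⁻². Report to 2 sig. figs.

2GMr/d³ = a_tidal  ⇒  d = (2GMr / a_tidal)^(1/3)
d = (2 × 6.674×10⁻¹¹ × (2.0 × 10³¹) × (1.2) / (0.17))^(1/3)
  = 2.7 × 10⁷ m

2.7 × 10⁷ m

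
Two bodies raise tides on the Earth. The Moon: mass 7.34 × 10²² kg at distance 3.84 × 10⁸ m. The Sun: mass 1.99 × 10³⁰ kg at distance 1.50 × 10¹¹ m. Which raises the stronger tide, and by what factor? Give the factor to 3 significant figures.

The Moon, by a factor of ≈ 2.20

The tide-raising term goes as M/d³ (the gradient of a 1/d² field).
The Moon: (7.34 × 10²²) / (3.84 × 10⁸)³ = 1.296 × 10⁻³
The Sun: (1.99 × 10³⁰) / (1.50 × 10¹¹)³ = 5.896 × 10⁻⁴
Ratio (larger/smaller) = 2.20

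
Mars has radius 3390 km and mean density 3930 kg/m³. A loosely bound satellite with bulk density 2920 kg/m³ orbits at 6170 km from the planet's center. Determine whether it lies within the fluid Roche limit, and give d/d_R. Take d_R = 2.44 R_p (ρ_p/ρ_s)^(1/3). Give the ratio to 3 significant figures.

d_R = 2.44 × (3390 km) × (3930/2920)^(1/3) = 9133 km
d/d_R = (6170) / (9133) = 0.676
Since d/d_R < 1, the body is inside the Roche limit.

inside; d/d_R ≈ 0.676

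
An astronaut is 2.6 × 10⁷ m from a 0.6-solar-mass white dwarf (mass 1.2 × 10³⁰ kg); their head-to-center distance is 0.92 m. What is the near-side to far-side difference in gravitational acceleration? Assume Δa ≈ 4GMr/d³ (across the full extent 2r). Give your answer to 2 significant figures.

1.7 × 10⁻² m/s²

The field gradient is 2GM/d³; across the full diameter 2r the difference is 4GMr/d³.
Δg = 4GMr/d³
   = 4 × (6.674 × 10⁻¹¹) × (1.2 × 10³⁰) × (0.92) / (2.6 × 10⁷)³
   = 1.7 × 10⁻² m/s²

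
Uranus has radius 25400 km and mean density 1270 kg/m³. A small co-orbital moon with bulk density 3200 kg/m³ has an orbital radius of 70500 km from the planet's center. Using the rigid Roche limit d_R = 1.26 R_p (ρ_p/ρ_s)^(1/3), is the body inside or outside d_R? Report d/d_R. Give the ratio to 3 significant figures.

d_R = 1.26 × (25400 km) × (1270/3200)^(1/3) = 23520 km
d/d_R = (70500) / (23520) = 3.00
Since d/d_R > 1, the body is outside the Roche limit.

outside; d/d_R ≈ 3.00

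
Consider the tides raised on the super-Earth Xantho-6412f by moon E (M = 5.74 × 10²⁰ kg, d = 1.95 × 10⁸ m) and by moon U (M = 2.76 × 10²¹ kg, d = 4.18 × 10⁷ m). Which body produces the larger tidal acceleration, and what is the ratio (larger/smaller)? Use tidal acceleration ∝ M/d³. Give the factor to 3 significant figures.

Moon U, by a factor of ≈ 488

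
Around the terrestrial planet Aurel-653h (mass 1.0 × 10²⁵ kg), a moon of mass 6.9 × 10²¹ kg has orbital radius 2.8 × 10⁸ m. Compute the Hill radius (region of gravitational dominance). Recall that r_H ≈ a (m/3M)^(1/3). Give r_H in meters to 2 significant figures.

r_H ≈ a (m/3M)^(1/3)
    = (2.8 × 10⁸) × (6.9 × 10²¹ / (3 × 1.0 × 10²⁵))^(1/3)
    = 1.7 × 10⁷ m

1.7 × 10⁷ m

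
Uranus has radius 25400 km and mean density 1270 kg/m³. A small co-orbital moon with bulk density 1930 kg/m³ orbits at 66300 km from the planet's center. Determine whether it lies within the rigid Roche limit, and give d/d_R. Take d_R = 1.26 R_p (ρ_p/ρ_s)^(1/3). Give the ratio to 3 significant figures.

d_R = 1.26 × (25400 km) × (1270/1930)^(1/3) = 27840 km
d/d_R = (66300) / (27840) = 2.38
Since d/d_R > 1, the body is outside the Roche limit.

outside; d/d_R ≈ 2.38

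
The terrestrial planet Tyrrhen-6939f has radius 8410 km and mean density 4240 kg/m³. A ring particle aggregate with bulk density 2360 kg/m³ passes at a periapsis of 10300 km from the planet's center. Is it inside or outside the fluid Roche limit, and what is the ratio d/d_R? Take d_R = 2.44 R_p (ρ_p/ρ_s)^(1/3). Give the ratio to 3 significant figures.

d_R = 2.44 × (8410 km) × (4240/2360)^(1/3) = 24950 km
d/d_R = (10300) / (24950) = 0.413
Since d/d_R < 1, the body is inside the Roche limit.

inside; d/d_R ≈ 0.413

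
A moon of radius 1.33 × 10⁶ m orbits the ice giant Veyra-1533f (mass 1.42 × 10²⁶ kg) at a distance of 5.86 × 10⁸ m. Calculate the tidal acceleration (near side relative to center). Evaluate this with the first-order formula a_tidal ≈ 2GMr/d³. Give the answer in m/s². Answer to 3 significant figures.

1.25 × 10⁻⁴ m/s²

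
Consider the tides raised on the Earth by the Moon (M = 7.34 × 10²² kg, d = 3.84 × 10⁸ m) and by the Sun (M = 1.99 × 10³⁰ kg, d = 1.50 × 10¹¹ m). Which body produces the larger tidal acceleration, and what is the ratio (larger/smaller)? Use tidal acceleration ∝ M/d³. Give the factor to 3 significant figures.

The Moon, by a factor of ≈ 2.20

Tidal stretch scales as M/d³; compute that for each body.
The Moon: (7.34 × 10²²) / (3.84 × 10⁸)³ = 1.296 × 10⁻³
The Sun: (1.99 × 10³⁰) / (1.50 × 10¹¹)³ = 5.896 × 10⁻⁴
Ratio (larger/smaller) = 2.20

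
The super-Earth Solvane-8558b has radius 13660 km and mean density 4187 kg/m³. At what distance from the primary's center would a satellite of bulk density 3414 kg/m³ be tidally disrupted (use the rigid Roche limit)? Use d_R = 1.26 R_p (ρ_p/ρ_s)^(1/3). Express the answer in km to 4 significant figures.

18420 km

d_R = 1.26 × 13660 km × (4187/3414)^(1/3)
    = 18420 km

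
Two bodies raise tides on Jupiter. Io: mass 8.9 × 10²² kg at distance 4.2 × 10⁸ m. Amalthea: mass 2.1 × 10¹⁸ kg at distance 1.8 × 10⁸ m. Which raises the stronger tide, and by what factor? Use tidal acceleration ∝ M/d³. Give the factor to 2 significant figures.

Io, by a factor of ≈ 3300

Tidal stretch scales as M/d³; compute that for each body.
Io: (8.9 × 10²²) / (4.2 × 10⁸)³ = 1.201 × 10⁻³
Amalthea: (2.1 × 10¹⁸) / (1.8 × 10⁸)³ = 3.601 × 10⁻⁷
Ratio (larger/smaller) = 3300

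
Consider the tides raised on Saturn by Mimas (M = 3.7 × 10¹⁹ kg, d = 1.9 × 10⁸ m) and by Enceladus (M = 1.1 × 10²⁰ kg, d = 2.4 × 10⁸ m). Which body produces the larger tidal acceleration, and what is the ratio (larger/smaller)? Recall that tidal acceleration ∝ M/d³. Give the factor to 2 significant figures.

Enceladus, by a factor of ≈ 1.5

Tidal stretch scales as M/d³; compute that for each body.
Mimas: (3.7 × 10¹⁹) / (1.9 × 10⁸)³ = 5.394 × 10⁻⁶
Enceladus: (1.1 × 10²⁰) / (2.4 × 10⁸)³ = 7.957 × 10⁻⁶
Ratio (larger/smaller) = 1.5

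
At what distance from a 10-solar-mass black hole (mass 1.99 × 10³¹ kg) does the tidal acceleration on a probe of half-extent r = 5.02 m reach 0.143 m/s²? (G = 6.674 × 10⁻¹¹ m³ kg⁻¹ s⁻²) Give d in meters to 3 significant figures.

4.53 × 10⁷ m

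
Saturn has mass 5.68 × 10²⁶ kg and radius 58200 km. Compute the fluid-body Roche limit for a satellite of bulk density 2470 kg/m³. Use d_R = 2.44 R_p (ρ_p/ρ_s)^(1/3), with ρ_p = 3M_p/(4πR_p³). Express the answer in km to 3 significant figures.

92700 km

ρ_p = 3M_p/(4πR_p³) = 3 × (5.68 × 10²⁶) / (4π × (5.82 × 10⁷ m)³) = 688 kg/m³
d_R = 2.44 × 58200 km × (688/2470)^(1/3)
    = 92700 km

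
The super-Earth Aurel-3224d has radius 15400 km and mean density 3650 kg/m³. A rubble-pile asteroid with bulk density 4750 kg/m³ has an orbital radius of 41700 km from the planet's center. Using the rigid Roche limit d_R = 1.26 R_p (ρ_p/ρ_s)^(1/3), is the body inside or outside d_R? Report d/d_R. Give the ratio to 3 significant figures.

outside; d/d_R ≈ 2.35

d_R = 1.26 × (15400 km) × (3650/4750)^(1/3) = 17770 km
d/d_R = (41700) / (17770) = 2.35
Since d/d_R > 1, the body is outside the Roche limit.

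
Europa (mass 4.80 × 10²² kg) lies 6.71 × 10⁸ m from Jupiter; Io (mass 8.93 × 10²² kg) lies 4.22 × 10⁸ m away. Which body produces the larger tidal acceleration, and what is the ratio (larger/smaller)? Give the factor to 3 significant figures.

The tide-raising term goes as M/d³ (the gradient of a 1/d² field).
Europa: (4.80 × 10²²) / (6.71 × 10⁸)³ = 1.589 × 10⁻⁴
Io: (8.93 × 10²²) / (4.22 × 10⁸)³ = 1.188 × 10⁻³
Ratio (larger/smaller) = 7.48

Io, by a factor of ≈ 7.48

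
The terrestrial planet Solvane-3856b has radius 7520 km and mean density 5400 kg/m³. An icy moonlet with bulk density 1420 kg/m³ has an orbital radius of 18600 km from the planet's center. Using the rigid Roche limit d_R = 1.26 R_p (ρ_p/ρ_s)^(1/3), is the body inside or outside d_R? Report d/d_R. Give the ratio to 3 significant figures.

outside; d/d_R ≈ 1.26

d_R = 1.26 × (7520 km) × (5400/1420)^(1/3) = 14790 km
d/d_R = (18600) / (14790) = 1.26
Since d/d_R > 1, the body is outside the Roche limit.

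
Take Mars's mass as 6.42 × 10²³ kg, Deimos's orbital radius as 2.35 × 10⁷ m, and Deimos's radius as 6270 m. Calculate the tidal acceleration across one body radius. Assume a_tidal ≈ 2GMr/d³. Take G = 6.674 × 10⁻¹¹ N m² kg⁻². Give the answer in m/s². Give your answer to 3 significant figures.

Δa = 2GMr/d³
   = 2 × (6.674 × 10⁻¹¹) × (6.42 × 10²³) × (6270) / (2.35 × 10⁷)³
   = 4.14 × 10⁻⁵ m/s²

4.14 × 10⁻⁵ m/s²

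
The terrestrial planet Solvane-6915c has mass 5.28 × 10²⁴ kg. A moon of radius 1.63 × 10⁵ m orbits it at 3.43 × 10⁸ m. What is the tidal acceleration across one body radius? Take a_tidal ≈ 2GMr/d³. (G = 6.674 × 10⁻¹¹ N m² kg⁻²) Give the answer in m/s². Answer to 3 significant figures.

Δa = 2GMr/d³
   = 2 × (6.674 × 10⁻¹¹) × (5.28 × 10²⁴) × (1.63 × 10⁵) / (3.43 × 10⁸)³
   = 2.85 × 10⁻⁶ m/s²

2.85 × 10⁻⁶ m/s²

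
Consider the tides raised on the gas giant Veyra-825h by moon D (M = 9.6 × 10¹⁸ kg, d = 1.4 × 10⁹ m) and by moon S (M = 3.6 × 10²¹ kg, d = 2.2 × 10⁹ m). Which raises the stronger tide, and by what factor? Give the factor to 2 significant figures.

Moon S, by a factor of ≈ 97

Compare M/d³ for the two perturbers:
Moon D: (9.6 × 10¹⁸) / (1.4 × 10⁹)³ = 3.499 × 10⁻⁹
Moon S: (3.6 × 10²¹) / (2.2 × 10⁹)³ = 3.381 × 10⁻⁷
Ratio (larger/smaller) = 97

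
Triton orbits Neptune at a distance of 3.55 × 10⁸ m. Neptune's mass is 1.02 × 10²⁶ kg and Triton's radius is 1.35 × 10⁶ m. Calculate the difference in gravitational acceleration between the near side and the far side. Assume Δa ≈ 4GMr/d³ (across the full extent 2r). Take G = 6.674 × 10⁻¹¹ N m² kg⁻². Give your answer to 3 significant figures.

8.22 × 10⁻⁴ m/s²

Δa = 4GMr/d³
   = 4 × (6.674 × 10⁻¹¹) × (1.02 × 10²⁶) × (1.35 × 10⁶) / (3.55 × 10⁸)³
   = 8.22 × 10⁻⁴ m/s²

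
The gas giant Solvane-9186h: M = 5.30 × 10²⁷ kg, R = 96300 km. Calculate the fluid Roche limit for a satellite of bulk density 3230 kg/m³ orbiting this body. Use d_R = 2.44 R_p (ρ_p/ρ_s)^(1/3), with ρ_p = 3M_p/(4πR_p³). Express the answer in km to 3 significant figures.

ρ_p = 3M_p/(4πR_p³) = 3 × (5.30 × 10²⁷) / (4π × (9.63 × 10⁷ m)³) = 1420 kg/m³
d_R = 2.44 × 96300 km × (1420/3230)^(1/3)
    = 1.79 × 10⁵ km

1.79 × 10⁵ km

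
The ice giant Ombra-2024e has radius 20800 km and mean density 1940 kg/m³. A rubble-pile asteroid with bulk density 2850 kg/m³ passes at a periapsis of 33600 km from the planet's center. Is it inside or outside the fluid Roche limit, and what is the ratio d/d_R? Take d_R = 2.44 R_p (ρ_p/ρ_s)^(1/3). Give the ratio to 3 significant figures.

inside; d/d_R ≈ 0.753

d_R = 2.44 × (20800 km) × (1940/2850)^(1/3) = 44640 km
d/d_R = (33600) / (44640) = 0.753
Since d/d_R < 1, the body is inside the Roche limit.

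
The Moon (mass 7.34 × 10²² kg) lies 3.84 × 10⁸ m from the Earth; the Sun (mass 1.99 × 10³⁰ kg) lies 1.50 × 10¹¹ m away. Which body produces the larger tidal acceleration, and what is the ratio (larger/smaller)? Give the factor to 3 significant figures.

Tidal stretch scales as M/d³; compute that for each body.
The Moon: (7.34 × 10²²) / (3.84 × 10⁸)³ = 1.296 × 10⁻³
The Sun: (1.99 × 10³⁰) / (1.50 × 10¹¹)³ = 5.896 × 10⁻⁴
Ratio (larger/smaller) = 2.20

The Moon, by a factor of ≈ 2.20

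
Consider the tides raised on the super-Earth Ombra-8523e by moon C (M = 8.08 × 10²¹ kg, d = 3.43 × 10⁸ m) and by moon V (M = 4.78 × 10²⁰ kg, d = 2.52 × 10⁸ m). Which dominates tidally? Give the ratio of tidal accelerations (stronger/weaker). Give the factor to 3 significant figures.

Moon C, by a factor of ≈ 6.70

The tide-raising term goes as M/d³ (the gradient of a 1/d² field).
Moon C: (8.08 × 10²¹) / (3.43 × 10⁸)³ = 2.002 × 10⁻⁴
Moon V: (4.78 × 10²⁰) / (2.52 × 10⁸)³ = 2.987 × 10⁻⁵
Ratio (larger/smaller) = 6.70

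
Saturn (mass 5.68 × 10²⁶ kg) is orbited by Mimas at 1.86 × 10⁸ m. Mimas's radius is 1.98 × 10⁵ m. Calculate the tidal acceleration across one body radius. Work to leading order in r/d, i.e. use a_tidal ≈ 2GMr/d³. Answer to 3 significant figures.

2.33 × 10⁻³ m/s²

Δa = 2GMr/d³
   = 2 × (6.674 × 10⁻¹¹) × (5.68 × 10²⁶) × (1.98 × 10⁵) / (1.86 × 10⁸)³
   = 2.33 × 10⁻³ m/s²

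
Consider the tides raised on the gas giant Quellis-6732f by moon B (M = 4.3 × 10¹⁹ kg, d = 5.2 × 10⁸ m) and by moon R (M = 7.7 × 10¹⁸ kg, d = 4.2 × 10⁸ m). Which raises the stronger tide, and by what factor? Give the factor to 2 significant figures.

Tidal stretch scales as M/d³; compute that for each body.
Moon B: (4.3 × 10¹⁹) / (5.2 × 10⁸)³ = 3.058 × 10⁻⁷
Moon R: (7.7 × 10¹⁸) / (4.2 × 10⁸)³ = 1.039 × 10⁻⁷
Ratio (larger/smaller) = 2.9

Moon B, by a factor of ≈ 2.9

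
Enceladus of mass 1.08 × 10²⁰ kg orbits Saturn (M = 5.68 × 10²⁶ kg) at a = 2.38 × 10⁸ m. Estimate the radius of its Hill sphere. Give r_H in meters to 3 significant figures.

9.49 × 10⁵ m

r_H ≈ a (m/3M)^(1/3)
    = (2.38 × 10⁸) × (1.08 × 10²⁰ / (3 × 5.68 × 10²⁶))^(1/3)
    = 9.49 × 10⁵ m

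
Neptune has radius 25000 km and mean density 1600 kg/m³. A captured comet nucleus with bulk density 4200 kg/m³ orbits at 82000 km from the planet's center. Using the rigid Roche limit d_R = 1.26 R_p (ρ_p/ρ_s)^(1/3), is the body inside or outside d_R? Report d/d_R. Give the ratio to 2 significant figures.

outside; d/d_R ≈ 3.6

d_R = 1.26 × (25000 km) × (1600/4200)^(1/3) = 22830 km
d/d_R = (82000) / (22830) = 3.6
Since d/d_R > 1, the body is outside the Roche limit.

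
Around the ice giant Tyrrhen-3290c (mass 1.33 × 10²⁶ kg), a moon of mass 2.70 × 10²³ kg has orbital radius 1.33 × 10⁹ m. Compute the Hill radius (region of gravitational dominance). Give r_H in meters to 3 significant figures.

r_H ≈ a (m/3M)^(1/3)
    = (1.33 × 10⁹) × (2.70 × 10²³ / (3 × 1.33 × 10²⁶))^(1/3)
    = 1.17 × 10⁸ m

1.17 × 10⁸ m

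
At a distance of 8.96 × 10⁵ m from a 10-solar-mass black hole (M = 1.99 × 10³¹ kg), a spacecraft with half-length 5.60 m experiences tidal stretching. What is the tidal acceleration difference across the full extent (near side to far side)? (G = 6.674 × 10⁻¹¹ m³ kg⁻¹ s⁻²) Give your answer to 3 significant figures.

4.14 × 10⁴ m/s²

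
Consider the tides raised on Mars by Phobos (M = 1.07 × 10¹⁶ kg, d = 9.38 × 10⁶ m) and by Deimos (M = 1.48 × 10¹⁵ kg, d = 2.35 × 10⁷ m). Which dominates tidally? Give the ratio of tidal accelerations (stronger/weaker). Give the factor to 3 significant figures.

Phobos, by a factor of ≈ 114

The tide-raising term goes as M/d³ (the gradient of a 1/d² field).
Phobos: (1.07 × 10¹⁶) / (9.38 × 10⁶)³ = 1.297 × 10⁻⁵
Deimos: (1.48 × 10¹⁵) / (2.35 × 10⁷)³ = 1.140 × 10⁻⁷
Ratio (larger/smaller) = 114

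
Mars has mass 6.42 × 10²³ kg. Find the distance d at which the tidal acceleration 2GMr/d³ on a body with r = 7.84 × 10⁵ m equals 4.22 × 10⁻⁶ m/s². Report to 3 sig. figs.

2GMr/d³ = a_tidal  ⇒  d = (2GMr / a_tidal)^(1/3)
d = (2 × 6.674×10⁻¹¹ × (6.42 × 10²³) × (7.84 × 10⁵) / (4.22 × 10⁻⁶))^(1/3)
  = 2.52 × 10⁸ m

2.52 × 10⁸ m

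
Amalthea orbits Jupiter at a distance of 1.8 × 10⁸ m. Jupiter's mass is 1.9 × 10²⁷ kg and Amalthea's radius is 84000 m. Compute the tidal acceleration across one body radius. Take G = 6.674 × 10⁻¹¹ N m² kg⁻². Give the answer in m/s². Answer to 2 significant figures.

Δa = 2GMr/d³
   = 2 × (6.674 × 10⁻¹¹) × (1.9 × 10²⁷) × (84000) / (1.8 × 10⁸)³
   = 3.7 × 10⁻³ m/s²

3.7 × 10⁻³ m/s²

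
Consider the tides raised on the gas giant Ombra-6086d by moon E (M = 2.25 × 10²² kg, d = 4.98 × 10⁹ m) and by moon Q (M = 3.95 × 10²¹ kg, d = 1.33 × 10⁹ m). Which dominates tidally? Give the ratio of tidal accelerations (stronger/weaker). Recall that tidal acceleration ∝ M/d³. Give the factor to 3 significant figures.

Moon Q, by a factor of ≈ 9.22

Tidal stretch scales as M/d³; compute that for each body.
Moon E: (2.25 × 10²²) / (4.98 × 10⁹)³ = 1.822 × 10⁻⁷
Moon Q: (3.95 × 10²¹) / (1.33 × 10⁹)³ = 1.679 × 10⁻⁶
Ratio (larger/smaller) = 9.22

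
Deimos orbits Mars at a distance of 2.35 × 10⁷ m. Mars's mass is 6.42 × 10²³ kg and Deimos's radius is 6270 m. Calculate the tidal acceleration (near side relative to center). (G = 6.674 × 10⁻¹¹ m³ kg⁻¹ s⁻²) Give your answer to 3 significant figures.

Since r ≪ d, expand the inverse-square field across one radius to get the leading 2GMr/d³ term.
Δg = 2GMr/d³
   = 2 × (6.674 × 10⁻¹¹) × (6.42 × 10²³) × (6270) / (2.35 × 10⁷)³
   = 4.14 × 10⁻⁵ m/s²

4.14 × 10⁻⁵ m/s²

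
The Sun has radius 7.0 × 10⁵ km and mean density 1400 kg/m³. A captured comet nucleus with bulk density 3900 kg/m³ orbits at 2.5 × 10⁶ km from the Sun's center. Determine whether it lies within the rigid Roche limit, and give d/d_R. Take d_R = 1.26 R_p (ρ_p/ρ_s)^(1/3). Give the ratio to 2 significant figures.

d_R = 1.26 × (7.0 × 10⁵ km) × (1400/3900)^(1/3) = 6.268 × 10⁵ km
d/d_R = (2.5 × 10⁶) / (6.268 × 10⁵) = 4.0
Since d/d_R > 1, the body is outside the Roche limit.

outside; d/d_R ≈ 4.0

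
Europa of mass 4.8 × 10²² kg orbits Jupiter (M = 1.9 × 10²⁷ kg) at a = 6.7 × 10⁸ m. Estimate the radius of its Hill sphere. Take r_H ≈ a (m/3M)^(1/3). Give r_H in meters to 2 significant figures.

1.4 × 10⁷ m

r_H ≈ a (m/3M)^(1/3)
    = (6.7 × 10⁸) × (4.8 × 10²² / (3 × 1.9 × 10²⁷))^(1/3)
    = 1.4 × 10⁷ m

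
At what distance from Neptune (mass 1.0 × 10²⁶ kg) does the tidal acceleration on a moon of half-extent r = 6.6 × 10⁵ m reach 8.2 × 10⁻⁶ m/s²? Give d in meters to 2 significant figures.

1.0 × 10⁹ m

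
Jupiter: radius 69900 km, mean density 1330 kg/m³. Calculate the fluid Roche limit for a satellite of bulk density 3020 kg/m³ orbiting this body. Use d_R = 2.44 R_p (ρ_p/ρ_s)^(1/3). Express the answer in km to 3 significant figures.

1.30 × 10⁵ km

d_R = 2.44 × 69900 km × (1330/3020)^(1/3)
    = 1.30 × 10⁵ km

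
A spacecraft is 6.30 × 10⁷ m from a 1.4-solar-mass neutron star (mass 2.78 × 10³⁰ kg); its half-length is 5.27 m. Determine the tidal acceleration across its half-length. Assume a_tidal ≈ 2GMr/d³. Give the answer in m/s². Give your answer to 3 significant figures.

7.82 × 10⁻³ m/s²

a_tidal = 2GMr/d³
        = 2 × (6.674 × 10⁻¹¹) × (2.78 × 10³⁰) × (5.27) / (6.30 × 10⁷)³
        = 7.82 × 10⁻³ m/s²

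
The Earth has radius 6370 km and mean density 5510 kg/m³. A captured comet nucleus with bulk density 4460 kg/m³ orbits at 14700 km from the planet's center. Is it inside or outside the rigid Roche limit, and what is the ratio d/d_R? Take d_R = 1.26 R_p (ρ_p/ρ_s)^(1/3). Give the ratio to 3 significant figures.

outside; d/d_R ≈ 1.71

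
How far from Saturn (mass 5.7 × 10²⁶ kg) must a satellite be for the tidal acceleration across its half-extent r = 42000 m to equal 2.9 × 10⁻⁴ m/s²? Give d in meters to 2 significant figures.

2.2 × 10⁸ m

2GMr/d³ = a_tidal  ⇒  d = (2GMr / a_tidal)^(1/3)
d = (2 × 6.674×10⁻¹¹ × (5.7 × 10²⁶) × (42000) / (2.9 × 10⁻⁴))^(1/3)
  = 2.2 × 10⁸ m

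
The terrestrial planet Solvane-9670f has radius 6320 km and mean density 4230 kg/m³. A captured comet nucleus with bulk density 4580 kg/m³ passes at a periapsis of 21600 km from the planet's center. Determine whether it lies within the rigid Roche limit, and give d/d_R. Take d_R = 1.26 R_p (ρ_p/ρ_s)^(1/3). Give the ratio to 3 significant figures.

d_R = 1.26 × (6320 km) × (4230/4580)^(1/3) = 7755 km
d/d_R = (21600) / (7755) = 2.79
Since d/d_R > 1, the body is outside the Roche limit.

outside; d/d_R ≈ 2.79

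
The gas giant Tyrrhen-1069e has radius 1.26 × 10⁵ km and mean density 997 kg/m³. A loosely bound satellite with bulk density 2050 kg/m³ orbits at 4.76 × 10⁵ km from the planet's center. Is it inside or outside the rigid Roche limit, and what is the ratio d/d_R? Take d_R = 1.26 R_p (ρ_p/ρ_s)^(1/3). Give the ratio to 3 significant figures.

outside; d/d_R ≈ 3.81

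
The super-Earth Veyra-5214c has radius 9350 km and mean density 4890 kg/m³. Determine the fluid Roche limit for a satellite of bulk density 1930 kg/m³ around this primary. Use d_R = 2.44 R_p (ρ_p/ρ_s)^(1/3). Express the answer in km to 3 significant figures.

d_R = 2.44 × 9350 km × (4890/1930)^(1/3)
    = 31100 km

31100 km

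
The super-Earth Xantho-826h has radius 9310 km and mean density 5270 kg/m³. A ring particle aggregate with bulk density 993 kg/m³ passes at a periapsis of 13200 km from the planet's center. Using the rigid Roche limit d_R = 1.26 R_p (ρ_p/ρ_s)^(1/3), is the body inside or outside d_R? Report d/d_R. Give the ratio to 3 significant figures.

d_R = 1.26 × (9310 km) × (5270/993)^(1/3) = 20460 km
d/d_R = (13200) / (20460) = 0.645
Since d/d_R < 1, the body is inside the Roche limit.

inside; d/d_R ≈ 0.645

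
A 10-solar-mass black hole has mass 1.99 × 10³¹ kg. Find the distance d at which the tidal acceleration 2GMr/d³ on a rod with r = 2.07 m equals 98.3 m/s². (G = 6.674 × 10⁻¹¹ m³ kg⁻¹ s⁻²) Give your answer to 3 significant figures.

3.82 × 10⁶ m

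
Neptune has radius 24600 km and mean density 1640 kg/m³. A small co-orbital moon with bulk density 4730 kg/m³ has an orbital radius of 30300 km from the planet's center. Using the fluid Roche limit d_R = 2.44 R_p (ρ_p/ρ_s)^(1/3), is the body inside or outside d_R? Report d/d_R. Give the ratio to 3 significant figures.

inside; d/d_R ≈ 0.719

d_R = 2.44 × (24600 km) × (1640/4730)^(1/3) = 42170 km
d/d_R = (30300) / (42170) = 0.719
Since d/d_R < 1, the body is inside the Roche limit.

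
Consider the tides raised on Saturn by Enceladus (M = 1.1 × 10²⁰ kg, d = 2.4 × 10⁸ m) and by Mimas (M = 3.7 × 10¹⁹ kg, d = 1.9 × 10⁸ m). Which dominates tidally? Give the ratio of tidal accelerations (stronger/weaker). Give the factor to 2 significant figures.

Enceladus, by a factor of ≈ 1.5

The tide-raising term goes as M/d³ (the gradient of a 1/d² field).
Enceladus: (1.1 × 10²⁰) / (2.4 × 10⁸)³ = 7.957 × 10⁻⁶
Mimas: (3.7 × 10¹⁹) / (1.9 × 10⁸)³ = 5.394 × 10⁻⁶
Ratio (larger/smaller) = 1.5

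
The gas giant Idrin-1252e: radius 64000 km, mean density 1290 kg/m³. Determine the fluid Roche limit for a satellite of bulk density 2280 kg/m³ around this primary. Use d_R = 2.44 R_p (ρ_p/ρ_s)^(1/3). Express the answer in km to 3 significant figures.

d_R = 2.44 × 64000 km × (1290/2280)^(1/3)
    = 1.29 × 10⁵ km

1.29 × 10⁵ km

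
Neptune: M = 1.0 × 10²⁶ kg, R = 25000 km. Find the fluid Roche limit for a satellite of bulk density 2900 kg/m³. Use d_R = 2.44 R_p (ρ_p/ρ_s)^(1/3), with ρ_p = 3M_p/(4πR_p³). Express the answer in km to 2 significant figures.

49000 km

ρ_p = 3M_p/(4πR_p³) = 3 × (1.0 × 10²⁶) / (4π × (2.5 × 10⁷ m)³) = 1500 kg/m³
d_R = 2.44 × 25000 km × (1500/2900)^(1/3)
    = 49000 km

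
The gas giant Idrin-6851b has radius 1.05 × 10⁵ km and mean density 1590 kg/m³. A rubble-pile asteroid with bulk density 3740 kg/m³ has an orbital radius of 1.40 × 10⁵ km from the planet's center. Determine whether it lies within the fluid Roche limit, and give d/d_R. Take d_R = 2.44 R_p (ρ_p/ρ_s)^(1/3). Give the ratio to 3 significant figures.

inside; d/d_R ≈ 0.727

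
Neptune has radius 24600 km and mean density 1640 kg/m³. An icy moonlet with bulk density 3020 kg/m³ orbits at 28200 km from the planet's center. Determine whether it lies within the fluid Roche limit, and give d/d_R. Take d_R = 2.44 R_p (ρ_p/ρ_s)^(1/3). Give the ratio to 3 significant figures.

inside; d/d_R ≈ 0.576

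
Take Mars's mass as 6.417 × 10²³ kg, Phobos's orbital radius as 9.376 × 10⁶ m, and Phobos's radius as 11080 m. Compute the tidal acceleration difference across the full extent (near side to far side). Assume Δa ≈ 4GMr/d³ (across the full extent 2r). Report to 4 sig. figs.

a_tidal = 4GMr/d³
        = 4 × (6.674 × 10⁻¹¹) × (6.417 × 10²³) × (11080) / (9.376 × 10⁶)³
        = 2.303 × 10⁻³ m/s²

2.303 × 10⁻³ m/s²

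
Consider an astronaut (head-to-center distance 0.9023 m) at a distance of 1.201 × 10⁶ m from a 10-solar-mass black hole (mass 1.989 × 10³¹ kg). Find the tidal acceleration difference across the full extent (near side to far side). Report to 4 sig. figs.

Differencing GM/(d−r)² and GM/(d+r)² to first order in r/d gives 4GMr/d³.
a_tidal = 4GMr/d³
        = 4 × (6.674 × 10⁻¹¹) × (1.989 × 10³¹) × (0.9023) / (1.201 × 10⁶)³
        = 2.766 × 10³ m/s²

2.766 × 10³ m/s²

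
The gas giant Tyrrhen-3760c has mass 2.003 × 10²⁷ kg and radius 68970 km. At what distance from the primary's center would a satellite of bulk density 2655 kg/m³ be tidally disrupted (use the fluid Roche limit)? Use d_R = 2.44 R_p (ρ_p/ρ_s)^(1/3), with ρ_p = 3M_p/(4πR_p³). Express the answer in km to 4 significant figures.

1.378 × 10⁵ km

ρ_p = 3M_p/(4πR_p³) = 3 × (2.003 × 10²⁷) / (4π × (6.897 × 10⁷ m)³) = 1458 kg/m³
d_R = 2.44 × 68970 km × (1458/2655)^(1/3)
    = 1.378 × 10⁵ km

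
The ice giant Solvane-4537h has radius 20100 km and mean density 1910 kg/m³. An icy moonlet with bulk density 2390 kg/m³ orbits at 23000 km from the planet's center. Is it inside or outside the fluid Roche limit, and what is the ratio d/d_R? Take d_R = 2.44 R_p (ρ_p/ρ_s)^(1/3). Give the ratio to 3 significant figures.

d_R = 2.44 × (20100 km) × (1910/2390)^(1/3) = 45510 km
d/d_R = (23000) / (45510) = 0.505
Since d/d_R < 1, the body is inside the Roche limit.

inside; d/d_R ≈ 0.505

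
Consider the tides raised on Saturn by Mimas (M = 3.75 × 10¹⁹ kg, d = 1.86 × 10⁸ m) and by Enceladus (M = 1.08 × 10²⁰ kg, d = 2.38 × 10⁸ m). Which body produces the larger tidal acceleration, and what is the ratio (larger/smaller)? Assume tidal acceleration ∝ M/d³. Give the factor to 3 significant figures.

The tide-raising term goes as M/d³ (the gradient of a 1/d² field).
Mimas: (3.75 × 10¹⁹) / (1.86 × 10⁸)³ = 5.828 × 10⁻⁶
Enceladus: (1.08 × 10²⁰) / (2.38 × 10⁸)³ = 8.011 × 10⁻⁶
Ratio (larger/smaller) = 1.37

Enceladus, by a factor of ≈ 1.37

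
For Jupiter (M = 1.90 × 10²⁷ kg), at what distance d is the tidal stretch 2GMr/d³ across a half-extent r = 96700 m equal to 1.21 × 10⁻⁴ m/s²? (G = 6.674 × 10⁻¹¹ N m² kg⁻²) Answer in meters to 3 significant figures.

5.87 × 10⁸ m

2GMr/d³ = a_tidal  ⇒  d = (2GMr / a_tidal)^(1/3)
d = (2 × 6.674×10⁻¹¹ × (1.90 × 10²⁷) × (96700) / (1.21 × 10⁻⁴))^(1/3)
  = 5.87 × 10⁸ m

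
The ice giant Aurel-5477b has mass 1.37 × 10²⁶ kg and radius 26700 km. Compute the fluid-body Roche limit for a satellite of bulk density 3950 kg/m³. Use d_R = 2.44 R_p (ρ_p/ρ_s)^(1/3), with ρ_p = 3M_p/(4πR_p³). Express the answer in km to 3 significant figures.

ρ_p = 3M_p/(4πR_p³) = 3 × (1.37 × 10²⁶) / (4π × (2.67 × 10⁷ m)³) = 1720 kg/m³
d_R = 2.44 × 26700 km × (1720/3950)^(1/3)
    = 49400 km

49400 km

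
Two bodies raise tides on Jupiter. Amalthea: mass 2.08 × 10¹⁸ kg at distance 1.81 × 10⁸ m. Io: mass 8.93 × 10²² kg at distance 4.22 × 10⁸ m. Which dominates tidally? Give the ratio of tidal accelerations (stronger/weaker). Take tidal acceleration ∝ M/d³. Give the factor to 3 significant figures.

Io, by a factor of ≈ 3390

Tidal acceleration ∝ M/d³, so compare M/d³ for each.
Amalthea: (2.08 × 10¹⁸) / (1.81 × 10⁸)³ = 3.508 × 10⁻⁷
Io: (8.93 × 10²²) / (4.22 × 10⁸)³ = 1.188 × 10⁻³
Ratio (larger/smaller) = 3390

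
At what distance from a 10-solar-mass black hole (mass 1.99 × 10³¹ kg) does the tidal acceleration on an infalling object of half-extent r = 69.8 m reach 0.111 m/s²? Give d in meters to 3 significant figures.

2GMr/d³ = a_tidal  ⇒  d = (2GMr / a_tidal)^(1/3)
d = (2 × 6.674×10⁻¹¹ × (1.99 × 10³¹) × (69.8) / (0.111))^(1/3)
  = 1.19 × 10⁸ m

1.19 × 10⁸ m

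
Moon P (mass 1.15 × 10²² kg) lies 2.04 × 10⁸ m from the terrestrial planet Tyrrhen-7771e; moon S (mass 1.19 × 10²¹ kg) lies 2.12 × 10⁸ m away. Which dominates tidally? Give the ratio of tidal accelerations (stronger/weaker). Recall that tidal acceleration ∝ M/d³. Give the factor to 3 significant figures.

Compare M/d³ for the two perturbers:
Moon P: (1.15 × 10²²) / (2.04 × 10⁸)³ = 1.355 × 10⁻³
Moon S: (1.19 × 10²¹) / (2.12 × 10⁸)³ = 1.249 × 10⁻⁴
Ratio (larger/smaller) = 10.8

Moon P, by a factor of ≈ 10.8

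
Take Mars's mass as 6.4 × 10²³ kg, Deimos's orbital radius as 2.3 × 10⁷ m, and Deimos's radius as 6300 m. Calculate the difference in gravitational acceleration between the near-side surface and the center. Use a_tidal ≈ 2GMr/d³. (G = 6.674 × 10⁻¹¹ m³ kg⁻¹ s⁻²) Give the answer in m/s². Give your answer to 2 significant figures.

4.4 × 10⁻⁵ m/s²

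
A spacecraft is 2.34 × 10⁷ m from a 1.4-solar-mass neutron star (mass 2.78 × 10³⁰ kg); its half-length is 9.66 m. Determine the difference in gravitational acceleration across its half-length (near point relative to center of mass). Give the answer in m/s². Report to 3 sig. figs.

2.80 × 10⁻¹ m/s²

The tidal stretch is the gradient of GM/d² times the body's extent r, hence the 1/d³ dependence.
a_tidal = 2GMr/d³
        = 2 × (6.674 × 10⁻¹¹) × (2.78 × 10³⁰) × (9.66) / (2.34 × 10⁷)³
        = 2.80 × 10⁻¹ m/s²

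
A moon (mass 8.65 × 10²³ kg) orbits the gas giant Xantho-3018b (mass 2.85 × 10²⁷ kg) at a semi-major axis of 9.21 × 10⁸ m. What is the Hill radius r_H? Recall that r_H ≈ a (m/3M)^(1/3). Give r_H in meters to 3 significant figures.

4.29 × 10⁷ m

r_H ≈ a (m/3M)^(1/3)
    = (9.21 × 10⁸) × (8.65 × 10²³ / (3 × 2.85 × 10²⁷))^(1/3)
    = 4.29 × 10⁷ m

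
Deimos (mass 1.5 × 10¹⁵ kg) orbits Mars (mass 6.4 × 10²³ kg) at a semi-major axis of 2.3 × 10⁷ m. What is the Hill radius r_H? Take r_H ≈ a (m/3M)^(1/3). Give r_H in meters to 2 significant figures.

2.1 × 10⁴ m

r_H ≈ a (m/3M)^(1/3)
    = (2.3 × 10⁷) × (1.5 × 10¹⁵ / (3 × 6.4 × 10²³))^(1/3)
    = 2.1 × 10⁴ m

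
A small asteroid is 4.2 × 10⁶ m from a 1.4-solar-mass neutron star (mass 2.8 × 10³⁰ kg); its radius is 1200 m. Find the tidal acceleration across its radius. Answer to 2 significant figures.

6.1 × 10³ m/s²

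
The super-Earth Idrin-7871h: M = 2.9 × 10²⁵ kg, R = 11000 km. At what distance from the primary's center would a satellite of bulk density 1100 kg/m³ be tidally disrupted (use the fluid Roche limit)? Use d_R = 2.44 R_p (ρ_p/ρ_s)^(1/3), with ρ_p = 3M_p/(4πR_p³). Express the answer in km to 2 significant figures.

ρ_p = 3M_p/(4πR_p³) = 3 × (2.9 × 10²⁵) / (4π × (1.1 × 10⁷ m)³) = 5200 kg/m³
d_R = 2.44 × 11000 km × (5200/1100)^(1/3)
    = 45000 km

45000 km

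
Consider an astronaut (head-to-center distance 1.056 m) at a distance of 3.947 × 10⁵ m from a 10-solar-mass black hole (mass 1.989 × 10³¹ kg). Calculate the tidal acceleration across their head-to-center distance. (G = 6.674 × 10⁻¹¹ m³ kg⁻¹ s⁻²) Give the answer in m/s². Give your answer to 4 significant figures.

Δg = 2GMr/d³
   = 2 × (6.674 × 10⁻¹¹) × (1.989 × 10³¹) × (1.056) / (3.947 × 10⁵)³
   = 4.559 × 10⁴ m/s²

4.559 × 10⁴ m/s²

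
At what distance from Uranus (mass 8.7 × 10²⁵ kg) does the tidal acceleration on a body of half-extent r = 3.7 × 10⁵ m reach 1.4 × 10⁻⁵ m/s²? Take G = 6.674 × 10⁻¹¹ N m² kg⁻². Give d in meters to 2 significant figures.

2GMr/d³ = a_tidal  ⇒  d = (2GMr / a_tidal)^(1/3)
d = (2 × 6.674×10⁻¹¹ × (8.7 × 10²⁵) × (3.7 × 10⁵) / (1.4 × 10⁻⁵))^(1/3)
  = 6.7 × 10⁸ m

6.7 × 10⁸ m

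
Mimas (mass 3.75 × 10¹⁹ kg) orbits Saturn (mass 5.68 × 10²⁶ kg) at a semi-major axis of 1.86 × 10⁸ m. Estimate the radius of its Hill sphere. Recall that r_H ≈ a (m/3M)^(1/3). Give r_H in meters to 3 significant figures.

5.21 × 10⁵ m

r_H ≈ a (m/3M)^(1/3)
    = (1.86 × 10⁸) × (3.75 × 10¹⁹ / (3 × 5.68 × 10²⁶))^(1/3)
    = 5.21 × 10⁵ m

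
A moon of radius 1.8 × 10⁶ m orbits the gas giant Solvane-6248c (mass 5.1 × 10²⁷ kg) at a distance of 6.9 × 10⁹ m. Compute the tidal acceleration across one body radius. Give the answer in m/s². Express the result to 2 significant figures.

3.7 × 10⁻⁶ m/s²

Δa = 2GMr/d³
   = 2 × (6.674 × 10⁻¹¹) × (5.1 × 10²⁷) × (1.8 × 10⁶) / (6.9 × 10⁹)³
   = 3.7 × 10⁻⁶ m/s²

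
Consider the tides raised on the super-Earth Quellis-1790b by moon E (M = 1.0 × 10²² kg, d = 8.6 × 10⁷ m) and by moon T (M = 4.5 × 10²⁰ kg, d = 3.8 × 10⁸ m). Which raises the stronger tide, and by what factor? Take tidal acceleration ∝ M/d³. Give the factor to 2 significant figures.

Tidal acceleration ∝ M/d³, so compare M/d³ for each.
Moon E: (1.0 × 10²²) / (8.6 × 10⁷)³ = 1.572 × 10⁻²
Moon T: (4.5 × 10²⁰) / (3.8 × 10⁸)³ = 8.201 × 10⁻⁶
Ratio (larger/smaller) = 1900

Moon E, by a factor of ≈ 1900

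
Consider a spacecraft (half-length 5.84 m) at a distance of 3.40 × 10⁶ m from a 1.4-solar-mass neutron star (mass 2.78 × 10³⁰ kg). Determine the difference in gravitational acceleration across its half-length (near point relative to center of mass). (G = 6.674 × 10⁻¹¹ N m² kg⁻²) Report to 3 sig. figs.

5.51 × 10¹ m/s²

Δg = 2GMr/d³
   = 2 × (6.674 × 10⁻¹¹) × (2.78 × 10³⁰) × (5.84) / (3.40 × 10⁶)³
   = 5.51 × 10¹ m/s²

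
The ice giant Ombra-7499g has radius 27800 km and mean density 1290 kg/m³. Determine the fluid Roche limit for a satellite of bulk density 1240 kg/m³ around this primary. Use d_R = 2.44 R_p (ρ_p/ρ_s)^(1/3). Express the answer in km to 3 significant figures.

68700 km

d_R = 2.44 × 27800 km × (1290/1240)^(1/3)
    = 68700 km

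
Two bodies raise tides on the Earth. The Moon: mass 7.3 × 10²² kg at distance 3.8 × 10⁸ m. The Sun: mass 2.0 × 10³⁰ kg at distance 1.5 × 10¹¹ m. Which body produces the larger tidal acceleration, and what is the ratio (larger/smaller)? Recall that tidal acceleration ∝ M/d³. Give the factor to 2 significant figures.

The Moon, by a factor of ≈ 2.2

Tidal stretch scales as M/d³; compute that for each body.
The Moon: (7.3 × 10²²) / (3.8 × 10⁸)³ = 1.330 × 10⁻³
The Sun: (2.0 × 10³⁰) / (1.5 × 10¹¹)³ = 5.926 × 10⁻⁴
Ratio (larger/smaller) = 2.2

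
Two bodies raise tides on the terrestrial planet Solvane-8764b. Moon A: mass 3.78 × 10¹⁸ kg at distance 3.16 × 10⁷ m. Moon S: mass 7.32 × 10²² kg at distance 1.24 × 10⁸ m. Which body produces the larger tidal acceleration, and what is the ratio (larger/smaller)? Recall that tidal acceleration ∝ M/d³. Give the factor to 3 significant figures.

Tidal acceleration ∝ M/d³, so compare M/d³ for each.
Moon A: (3.78 × 10¹⁸) / (3.16 × 10⁷)³ = 1.198 × 10⁻⁴
Moon S: (7.32 × 10²²) / (1.24 × 10⁸)³ = 3.839 × 10⁻²
Ratio (larger/smaller) = 320

Moon S, by a factor of ≈ 320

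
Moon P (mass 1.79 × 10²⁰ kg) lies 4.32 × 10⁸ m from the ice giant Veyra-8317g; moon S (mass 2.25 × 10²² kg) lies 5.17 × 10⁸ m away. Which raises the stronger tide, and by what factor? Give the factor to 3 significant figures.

Compare M/d³ for the two perturbers:
Moon P: (1.79 × 10²⁰) / (4.32 × 10⁸)³ = 2.220 × 10⁻⁶
Moon S: (2.25 × 10²²) / (5.17 × 10⁸)³ = 1.628 × 10⁻⁴
Ratio (larger/smaller) = 73.3

Moon S, by a factor of ≈ 73.3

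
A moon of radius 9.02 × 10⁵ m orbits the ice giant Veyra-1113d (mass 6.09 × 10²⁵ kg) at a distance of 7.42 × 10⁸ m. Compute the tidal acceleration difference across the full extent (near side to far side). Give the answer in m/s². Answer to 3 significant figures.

3.59 × 10⁻⁵ m/s²

Δa = 4GMr/d³
   = 4 × (6.674 × 10⁻¹¹) × (6.09 × 10²⁵) × (9.02 × 10⁵) / (7.42 × 10⁸)³
   = 3.59 × 10⁻⁵ m/s²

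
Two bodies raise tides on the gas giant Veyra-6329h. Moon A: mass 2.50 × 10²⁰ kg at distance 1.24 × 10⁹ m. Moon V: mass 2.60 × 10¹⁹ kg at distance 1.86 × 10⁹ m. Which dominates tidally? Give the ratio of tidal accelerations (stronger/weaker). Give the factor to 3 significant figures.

Tidal stretch scales as M/d³; compute that for each body.
Moon A: (2.50 × 10²⁰) / (1.24 × 10⁹)³ = 1.311 × 10⁻⁷
Moon V: (2.60 × 10¹⁹) / (1.86 × 10⁹)³ = 4.040 × 10⁻⁹
Ratio (larger/smaller) = 32.5

Moon A, by a factor of ≈ 32.5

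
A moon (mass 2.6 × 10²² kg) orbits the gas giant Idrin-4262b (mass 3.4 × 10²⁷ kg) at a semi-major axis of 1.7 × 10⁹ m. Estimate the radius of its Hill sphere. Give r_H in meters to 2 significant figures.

r_H ≈ a (m/3M)^(1/3)
    = (1.7 × 10⁹) × (2.6 × 10²² / (3 × 3.4 × 10²⁷))^(1/3)
    = 2.3 × 10⁷ m

2.3 × 10⁷ m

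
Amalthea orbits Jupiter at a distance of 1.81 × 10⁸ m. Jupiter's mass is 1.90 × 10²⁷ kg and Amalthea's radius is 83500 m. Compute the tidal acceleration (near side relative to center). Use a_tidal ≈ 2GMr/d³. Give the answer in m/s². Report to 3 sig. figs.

3.57 × 10⁻³ m/s²

a_tidal = 2GMr/d³
        = 2 × (6.674 × 10⁻¹¹) × (1.90 × 10²⁷) × (83500) / (1.81 × 10⁸)³
        = 3.57 × 10⁻³ m/s²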